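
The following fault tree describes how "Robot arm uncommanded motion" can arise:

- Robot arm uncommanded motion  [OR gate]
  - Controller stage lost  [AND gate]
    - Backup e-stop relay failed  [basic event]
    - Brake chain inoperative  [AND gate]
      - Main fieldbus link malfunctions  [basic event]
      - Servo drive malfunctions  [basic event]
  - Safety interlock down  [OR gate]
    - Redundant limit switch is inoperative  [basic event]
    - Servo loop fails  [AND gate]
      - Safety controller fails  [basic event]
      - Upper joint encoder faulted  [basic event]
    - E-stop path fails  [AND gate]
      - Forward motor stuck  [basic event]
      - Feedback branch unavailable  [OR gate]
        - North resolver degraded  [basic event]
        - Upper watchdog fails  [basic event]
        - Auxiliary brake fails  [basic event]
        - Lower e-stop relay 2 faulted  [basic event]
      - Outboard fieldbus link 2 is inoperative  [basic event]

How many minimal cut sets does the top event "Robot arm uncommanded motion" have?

7

Brake chain inoperative [AND]: one cut set from each child combined → 1 × 1 = 1 cut set(s).
Controller stage lost [AND]: one cut set from each child combined → 1 × 1 = 1 cut set(s).
Servo loop fails [AND]: one cut set from each child combined → 1 × 1 = 1 cut set(s).
Feedback branch unavailable [OR]: union of children's cut sets → 4 cut set(s).
E-stop path fails [AND]: one cut set from each child combined → 1 × 4 × 1 = 4 cut set(s).
Safety interlock down [OR]: union of children's cut sets → 6 cut set(s).
Robot arm uncommanded motion [OR]: union of children's cut sets → 7 cut set(s).
Minimal cut sets: {Backup e-stop relay failed, Main fieldbus link malfunctions, Servo drive malfunctions}; {Redundant limit switch is inoperative}; {Safety controller fails, Upper joint encoder faulted}; {Forward motor stuck, North resolver degraded, Outboard fieldbus link 2 is inoperative}; {Forward motor stuck, Outboard fieldbus link 2 is inoperative, Upper watchdog fails}; {Auxiliary brake fails, Forward motor stuck, Outboard fieldbus link 2 is inoperative}; {Forward motor stuck, Lower e-stop relay 2 faulted, Outboard fieldbus link 2 is inoperative}.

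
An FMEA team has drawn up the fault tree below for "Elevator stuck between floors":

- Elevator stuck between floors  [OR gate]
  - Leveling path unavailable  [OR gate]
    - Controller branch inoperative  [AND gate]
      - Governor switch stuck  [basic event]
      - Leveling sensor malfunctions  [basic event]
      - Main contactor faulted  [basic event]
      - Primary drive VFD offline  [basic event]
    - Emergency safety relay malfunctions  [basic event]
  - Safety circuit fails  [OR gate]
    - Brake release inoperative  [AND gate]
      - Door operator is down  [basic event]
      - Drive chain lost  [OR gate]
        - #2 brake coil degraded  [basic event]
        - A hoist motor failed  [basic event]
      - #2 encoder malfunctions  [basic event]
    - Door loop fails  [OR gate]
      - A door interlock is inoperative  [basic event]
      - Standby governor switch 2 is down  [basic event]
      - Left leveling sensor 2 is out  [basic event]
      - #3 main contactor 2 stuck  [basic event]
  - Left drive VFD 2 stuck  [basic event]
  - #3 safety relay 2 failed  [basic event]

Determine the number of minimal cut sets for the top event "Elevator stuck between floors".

Controller branch inoperative [AND]: one cut set from each child combined → 1 × 1 × 1 × 1 = 1 cut set(s).
Leveling path unavailable [OR]: union of children's cut sets → 2 cut set(s).
Drive chain lost [OR]: union of children's cut sets → 2 cut set(s).
Brake release inoperative [AND]: one cut set from each child combined → 1 × 2 × 1 = 2 cut set(s).
Door loop fails [OR]: union of children's cut sets → 4 cut set(s).
Safety circuit fails [OR]: union of children's cut sets → 6 cut set(s).
Elevator stuck between floors [OR]: union of children's cut sets → 10 cut set(s).
Minimal cut sets: {Governor switch stuck, Leveling sensor malfunctions, Main contactor faulted, Primary drive VFD offline}; {Emergency safety relay malfunctions}; {#2 brake coil degraded, #2 encoder malfunctions, Door operator is down}; {#2 encoder malfunctions, A hoist motor failed, Door operator is down}; {A door interlock is inoperative}; {Standby governor switch 2 is down}; {Left leveling sensor 2 is out}; {#3 main contactor 2 stuck}; {Left drive VFD 2 stuck}; {#3 safety relay 2 failed}.

10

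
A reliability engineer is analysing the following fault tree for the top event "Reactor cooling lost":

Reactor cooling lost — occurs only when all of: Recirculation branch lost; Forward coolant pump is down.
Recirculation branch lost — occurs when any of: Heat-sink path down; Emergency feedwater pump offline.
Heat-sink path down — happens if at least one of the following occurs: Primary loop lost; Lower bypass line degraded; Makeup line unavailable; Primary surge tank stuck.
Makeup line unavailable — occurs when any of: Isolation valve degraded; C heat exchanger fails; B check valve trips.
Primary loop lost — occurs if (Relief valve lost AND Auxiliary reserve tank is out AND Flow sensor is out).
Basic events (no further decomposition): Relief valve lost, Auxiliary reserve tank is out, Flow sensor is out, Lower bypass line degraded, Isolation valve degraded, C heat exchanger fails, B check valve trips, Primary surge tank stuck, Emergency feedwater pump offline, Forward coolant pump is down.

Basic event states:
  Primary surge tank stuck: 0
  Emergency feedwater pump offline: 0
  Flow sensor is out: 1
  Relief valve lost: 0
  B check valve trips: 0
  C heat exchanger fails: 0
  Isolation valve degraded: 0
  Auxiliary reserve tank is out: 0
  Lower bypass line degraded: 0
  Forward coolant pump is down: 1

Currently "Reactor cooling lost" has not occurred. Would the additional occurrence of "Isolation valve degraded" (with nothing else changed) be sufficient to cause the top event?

Counterfactual: set "Isolation valve degraded" to occurred.
Primary loop lost [AND]: Relief valve lost=not, Auxiliary reserve tank is out=not, Flow sensor is out=occurs → not all inputs occur → does not occur.
Makeup line unavailable [OR]: Isolation valve degraded=occurs, C heat exchanger fails=not, B check valve trips=not → at least one input occurs → occurs.
Heat-sink path down [OR]: Primary loop lost=not, Lower bypass line degraded=not, Makeup line unavailable=occurs, Primary surge tank stuck=not → at least one input occurs → occurs.
Recirculation branch lost [OR]: Heat-sink path down=occurs, Emergency feedwater pump offline=not → at least one input occurs → occurs.
Reactor cooling lost [AND]: Recirculation branch lost=occurs, Forward coolant pump is down=occurs → all inputs occur → occurs.

Yes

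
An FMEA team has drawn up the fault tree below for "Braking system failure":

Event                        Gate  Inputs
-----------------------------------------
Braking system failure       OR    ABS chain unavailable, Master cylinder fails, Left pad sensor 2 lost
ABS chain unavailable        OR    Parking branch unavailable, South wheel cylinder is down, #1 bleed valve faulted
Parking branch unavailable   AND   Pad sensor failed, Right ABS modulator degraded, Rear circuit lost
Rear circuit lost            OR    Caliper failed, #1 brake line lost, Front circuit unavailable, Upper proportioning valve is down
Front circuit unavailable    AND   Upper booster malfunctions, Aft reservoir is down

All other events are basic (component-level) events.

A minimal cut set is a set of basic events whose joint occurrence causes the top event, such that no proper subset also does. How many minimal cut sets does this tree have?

8

Front circuit unavailable [AND]: one cut set from each child combined → 1 × 1 = 1 cut set(s).
Rear circuit lost [OR]: union of children's cut sets → 4 cut set(s).
Parking branch unavailable [AND]: one cut set from each child combined → 1 × 1 × 4 = 4 cut set(s).
ABS chain unavailable [OR]: union of children's cut sets → 6 cut set(s).
Braking system failure [OR]: union of children's cut sets → 8 cut set(s).
Minimal cut sets: {Caliper failed, Pad sensor failed, Right ABS modulator degraded}; {#1 brake line lost, Pad sensor failed, Right ABS modulator degraded}; {Aft reservoir is down, Pad sensor failed, Right ABS modulator degraded, Upper booster malfunctions}; {Pad sensor failed, Right ABS modulator degraded, Upper proportioning valve is down}; {South wheel cylinder is down}; {#1 bleed valve faulted}; {Master cylinder fails}; {Left pad sensor 2 lost}.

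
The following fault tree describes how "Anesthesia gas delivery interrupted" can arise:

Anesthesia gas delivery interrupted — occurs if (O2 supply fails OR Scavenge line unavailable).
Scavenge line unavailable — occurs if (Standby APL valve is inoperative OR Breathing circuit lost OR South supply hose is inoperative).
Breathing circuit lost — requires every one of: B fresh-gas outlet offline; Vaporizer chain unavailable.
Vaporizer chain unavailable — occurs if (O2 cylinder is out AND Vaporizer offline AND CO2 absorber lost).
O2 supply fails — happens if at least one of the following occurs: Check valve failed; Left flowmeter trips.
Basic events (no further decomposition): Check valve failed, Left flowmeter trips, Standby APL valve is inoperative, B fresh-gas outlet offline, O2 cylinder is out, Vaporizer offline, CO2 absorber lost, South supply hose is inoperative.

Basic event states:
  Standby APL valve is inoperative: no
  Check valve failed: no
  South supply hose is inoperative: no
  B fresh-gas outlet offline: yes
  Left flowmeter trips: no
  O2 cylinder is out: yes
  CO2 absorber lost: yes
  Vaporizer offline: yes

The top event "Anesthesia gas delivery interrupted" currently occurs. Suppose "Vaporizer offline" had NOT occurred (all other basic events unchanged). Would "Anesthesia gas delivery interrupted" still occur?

No

Counterfactual: set "Vaporizer offline" to not occurred.
O2 supply fails [OR]: Check valve failed=not, Left flowmeter trips=not → no input occurs → does not occur.
Vaporizer chain unavailable [AND]: O2 cylinder is out=occurs, Vaporizer offline=not, CO2 absorber lost=occurs → not all inputs occur → does not occur.
Breathing circuit lost [AND]: B fresh-gas outlet offline=occurs, Vaporizer chain unavailable=not → not all inputs occur → does not occur.
Scavenge line unavailable [OR]: Standby APL valve is inoperative=not, Breathing circuit lost=not, South supply hose is inoperative=not → no input occurs → does not occur.
Anesthesia gas delivery interrupted [OR]: O2 supply fails=not, Scavenge line unavailable=not → no input occurs → does not occur.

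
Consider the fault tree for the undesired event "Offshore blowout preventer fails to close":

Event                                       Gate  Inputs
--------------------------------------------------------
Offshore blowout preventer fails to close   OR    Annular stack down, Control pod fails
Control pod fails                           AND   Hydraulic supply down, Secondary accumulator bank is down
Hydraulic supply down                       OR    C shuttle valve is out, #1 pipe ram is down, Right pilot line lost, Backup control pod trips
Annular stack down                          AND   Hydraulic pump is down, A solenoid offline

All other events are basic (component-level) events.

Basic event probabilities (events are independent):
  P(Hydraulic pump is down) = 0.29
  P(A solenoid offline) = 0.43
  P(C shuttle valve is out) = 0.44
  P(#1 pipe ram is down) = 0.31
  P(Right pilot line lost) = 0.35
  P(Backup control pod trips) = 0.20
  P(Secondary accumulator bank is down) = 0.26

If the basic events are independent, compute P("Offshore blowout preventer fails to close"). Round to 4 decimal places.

0.3066

P(Annular stack down) [AND] = 0.29 × 0.43 = 0.124700
P(Hydraulic supply down) [OR] = 1 − (1−0.44) × (1−0.31) × (1−0.35) × (1−0.20) = 0.799072
P(Control pod fails) [AND] = 0.799072 × 0.26 = 0.207759
P(Offshore blowout preventer fails to close) [OR] = 1 − (1−0.124700) × (1−0.207759) = 0.306551
Rounded to 4 decimal places: P(Offshore blowout preventer fails to close) ≈ 0.3066.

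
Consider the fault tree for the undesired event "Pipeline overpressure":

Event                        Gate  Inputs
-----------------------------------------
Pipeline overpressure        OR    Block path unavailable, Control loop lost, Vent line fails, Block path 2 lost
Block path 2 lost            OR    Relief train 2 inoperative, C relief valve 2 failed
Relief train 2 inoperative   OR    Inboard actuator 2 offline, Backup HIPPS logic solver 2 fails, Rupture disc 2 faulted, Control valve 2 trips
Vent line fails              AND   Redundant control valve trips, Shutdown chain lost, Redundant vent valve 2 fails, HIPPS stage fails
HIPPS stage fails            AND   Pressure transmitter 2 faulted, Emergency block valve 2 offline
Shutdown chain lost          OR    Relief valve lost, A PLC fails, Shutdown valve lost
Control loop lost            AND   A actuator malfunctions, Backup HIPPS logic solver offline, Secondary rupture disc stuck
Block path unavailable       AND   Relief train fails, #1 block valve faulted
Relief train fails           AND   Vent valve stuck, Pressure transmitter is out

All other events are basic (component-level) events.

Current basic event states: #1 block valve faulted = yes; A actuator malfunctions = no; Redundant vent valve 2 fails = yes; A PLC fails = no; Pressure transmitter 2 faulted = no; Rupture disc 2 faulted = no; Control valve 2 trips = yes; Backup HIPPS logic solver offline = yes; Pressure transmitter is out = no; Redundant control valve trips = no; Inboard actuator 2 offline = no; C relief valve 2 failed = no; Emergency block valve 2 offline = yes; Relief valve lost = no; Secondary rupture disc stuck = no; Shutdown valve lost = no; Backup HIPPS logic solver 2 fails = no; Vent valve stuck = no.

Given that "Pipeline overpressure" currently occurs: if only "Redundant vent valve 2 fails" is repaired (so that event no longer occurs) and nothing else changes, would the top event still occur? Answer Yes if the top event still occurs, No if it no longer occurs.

Counterfactual: set "Redundant vent valve 2 fails" to not occurred.
Relief train fails [AND]: Vent valve stuck=not, Pressure transmitter is out=not → not all inputs occur → does not occur.
Block path unavailable [AND]: Relief train fails=not, #1 block valve faulted=occurs → not all inputs occur → does not occur.
Control loop lost [AND]: A actuator malfunctions=not, Backup HIPPS logic solver offline=occurs, Secondary rupture disc stuck=not → not all inputs occur → does not occur.
Shutdown chain lost [OR]: Relief valve lost=not, A PLC fails=not, Shutdown valve lost=not → no input occurs → does not occur.
HIPPS stage fails [AND]: Pressure transmitter 2 faulted=not, Emergency block valve 2 offline=occurs → not all inputs occur → does not occur.
Vent line fails [AND]: Redundant control valve trips=not, Shutdown chain lost=not, Redundant vent valve 2 fails=not, HIPPS stage fails=not → not all inputs occur → does not occur.
Relief train 2 inoperative [OR]: Inboard actuator 2 offline=not, Backup HIPPS logic solver 2 fails=not, Rupture disc 2 faulted=not, Control valve 2 trips=occurs → at least one input occurs → occurs.
Block path 2 lost [OR]: Relief train 2 inoperative=occurs, C relief valve 2 failed=not → at least one input occurs → occurs.
Pipeline overpressure [OR]: Block path unavailable=not, Control loop lost=not, Vent line fails=not, Block path 2 lost=occurs → at least one input occurs → occurs.

Yes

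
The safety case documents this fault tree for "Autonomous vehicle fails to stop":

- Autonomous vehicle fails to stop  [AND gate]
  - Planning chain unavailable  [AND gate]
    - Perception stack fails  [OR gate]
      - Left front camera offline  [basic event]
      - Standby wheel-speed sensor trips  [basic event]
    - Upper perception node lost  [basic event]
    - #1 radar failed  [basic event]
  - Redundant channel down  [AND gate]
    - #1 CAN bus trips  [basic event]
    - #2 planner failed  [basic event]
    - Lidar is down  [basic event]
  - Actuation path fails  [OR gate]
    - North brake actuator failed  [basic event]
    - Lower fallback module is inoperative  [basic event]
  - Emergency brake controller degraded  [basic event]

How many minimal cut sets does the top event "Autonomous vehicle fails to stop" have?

Perception stack fails [OR]: union of children's cut sets → 2 cut set(s).
Planning chain unavailable [AND]: one cut set from each child combined → 2 × 1 × 1 = 2 cut set(s).
Redundant channel down [AND]: one cut set from each child combined → 1 × 1 × 1 = 1 cut set(s).
Actuation path fails [OR]: union of children's cut sets → 2 cut set(s).
Autonomous vehicle fails to stop [AND]: one cut set from each child combined → 2 × 1 × 2 × 1 = 4 cut set(s).
Minimal cut sets: {#1 CAN bus trips, #1 radar failed, #2 planner failed, Emergency brake controller degraded, Left front camera offline, Lidar is down, North brake actuator failed, Upper perception node lost}; {#1 CAN bus trips, #1 radar failed, #2 planner failed, Emergency brake controller degraded, Left front camera offline, Lidar is down, Lower fallback module is inoperative, Upper perception node lost}; {#1 CAN bus trips, #1 radar failed, #2 planner failed, Emergency brake controller degraded, Lidar is down, North brake actuator failed, Standby wheel-speed sensor trips, Upper perception node lost}; {#1 CAN bus trips, #1 radar failed, #2 planner failed, Emergency brake controller degraded, Lidar is down, Lower fallback module is inoperative, Standby wheel-speed sensor trips, Upper perception node lost}.

4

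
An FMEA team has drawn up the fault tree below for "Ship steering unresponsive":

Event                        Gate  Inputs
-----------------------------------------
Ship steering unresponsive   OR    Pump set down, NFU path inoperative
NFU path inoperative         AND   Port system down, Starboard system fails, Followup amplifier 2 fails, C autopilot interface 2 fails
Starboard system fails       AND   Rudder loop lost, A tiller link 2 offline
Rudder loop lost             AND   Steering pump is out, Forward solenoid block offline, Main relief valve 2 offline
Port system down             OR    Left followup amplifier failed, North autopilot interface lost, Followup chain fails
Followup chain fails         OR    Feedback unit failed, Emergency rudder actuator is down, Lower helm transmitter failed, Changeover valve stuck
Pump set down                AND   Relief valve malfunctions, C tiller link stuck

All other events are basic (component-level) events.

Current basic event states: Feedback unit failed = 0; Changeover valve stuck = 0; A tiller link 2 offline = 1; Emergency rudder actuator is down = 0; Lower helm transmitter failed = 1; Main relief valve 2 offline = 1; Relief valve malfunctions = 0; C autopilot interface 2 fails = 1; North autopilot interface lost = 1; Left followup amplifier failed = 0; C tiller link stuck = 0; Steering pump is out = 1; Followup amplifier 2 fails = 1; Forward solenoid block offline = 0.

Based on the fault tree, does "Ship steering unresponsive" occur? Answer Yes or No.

Pump set down [AND]: Relief valve malfunctions=not, C tiller link stuck=not → not all inputs occur → does not occur.
Followup chain fails [OR]: Feedback unit failed=not, Emergency rudder actuator is down=not, Lower helm transmitter failed=occurs, Changeover valve stuck=not → at least one input occurs → occurs.
Port system down [OR]: Left followup amplifier failed=not, North autopilot interface lost=occurs, Followup chain fails=occurs → at least one input occurs → occurs.
Rudder loop lost [AND]: Steering pump is out=occurs, Forward solenoid block offline=not, Main relief valve 2 offline=occurs → not all inputs occur → does not occur.
Starboard system fails [AND]: Rudder loop lost=not, A tiller link 2 offline=occurs → not all inputs occur → does not occur.
NFU path inoperative [AND]: Port system down=occurs, Starboard system fails=not, Followup amplifier 2 fails=occurs, C autopilot interface 2 fails=occurs → not all inputs occur → does not occur.
Ship steering unresponsive [OR]: Pump set down=not, NFU path inoperative=not → no input occurs → does not occur.

No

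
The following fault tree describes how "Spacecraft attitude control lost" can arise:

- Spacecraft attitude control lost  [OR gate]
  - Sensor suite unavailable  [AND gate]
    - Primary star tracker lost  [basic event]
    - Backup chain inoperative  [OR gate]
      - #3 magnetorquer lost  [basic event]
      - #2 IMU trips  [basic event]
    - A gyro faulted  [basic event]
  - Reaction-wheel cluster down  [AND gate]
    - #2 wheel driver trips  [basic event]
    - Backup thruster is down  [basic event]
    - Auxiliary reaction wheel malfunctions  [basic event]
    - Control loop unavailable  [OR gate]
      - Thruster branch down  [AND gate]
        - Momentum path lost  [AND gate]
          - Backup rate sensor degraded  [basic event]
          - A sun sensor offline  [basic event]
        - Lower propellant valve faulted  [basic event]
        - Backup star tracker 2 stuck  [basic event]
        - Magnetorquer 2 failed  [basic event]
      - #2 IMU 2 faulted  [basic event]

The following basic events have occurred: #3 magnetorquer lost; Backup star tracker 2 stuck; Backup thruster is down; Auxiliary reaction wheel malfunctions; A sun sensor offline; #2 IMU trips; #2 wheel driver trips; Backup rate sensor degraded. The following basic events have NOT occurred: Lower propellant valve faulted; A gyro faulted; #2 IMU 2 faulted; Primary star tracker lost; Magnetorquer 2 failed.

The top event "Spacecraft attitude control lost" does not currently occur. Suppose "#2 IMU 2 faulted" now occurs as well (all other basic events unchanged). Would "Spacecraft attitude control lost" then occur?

Yes

Counterfactual: set "#2 IMU 2 faulted" to occurred.
Backup chain inoperative [OR]: #3 magnetorquer lost=occurs, #2 IMU trips=occurs → at least one input occurs → occurs.
Sensor suite unavailable [AND]: Primary star tracker lost=not, Backup chain inoperative=occurs, A gyro faulted=not → not all inputs occur → does not occur.
Momentum path lost [AND]: Backup rate sensor degraded=occurs, A sun sensor offline=occurs → all inputs occur → occurs.
Thruster branch down [AND]: Momentum path lost=occurs, Lower propellant valve faulted=not, Backup star tracker 2 stuck=occurs, Magnetorquer 2 failed=not → not all inputs occur → does not occur.
Control loop unavailable [OR]: Thruster branch down=not, #2 IMU 2 faulted=occurs → at least one input occurs → occurs.
Reaction-wheel cluster down [AND]: #2 wheel driver trips=occurs, Backup thruster is down=occurs, Auxiliary reaction wheel malfunctions=occurs, Control loop unavailable=occurs → all inputs occur → occurs.
Spacecraft attitude control lost [OR]: Sensor suite unavailable=not, Reaction-wheel cluster down=occurs → at least one input occurs → occurs.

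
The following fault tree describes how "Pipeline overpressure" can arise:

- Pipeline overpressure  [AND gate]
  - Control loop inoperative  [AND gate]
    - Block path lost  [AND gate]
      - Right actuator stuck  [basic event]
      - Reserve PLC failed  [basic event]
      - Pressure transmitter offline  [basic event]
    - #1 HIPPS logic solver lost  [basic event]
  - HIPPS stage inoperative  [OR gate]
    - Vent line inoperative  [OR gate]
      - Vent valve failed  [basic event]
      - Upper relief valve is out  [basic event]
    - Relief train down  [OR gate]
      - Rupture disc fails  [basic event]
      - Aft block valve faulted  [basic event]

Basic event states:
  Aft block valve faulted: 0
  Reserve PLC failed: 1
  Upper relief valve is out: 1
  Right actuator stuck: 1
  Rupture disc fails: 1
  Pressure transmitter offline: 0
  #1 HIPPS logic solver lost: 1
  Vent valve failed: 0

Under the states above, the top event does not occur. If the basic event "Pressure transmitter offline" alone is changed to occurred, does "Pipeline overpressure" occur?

Counterfactual: set "Pressure transmitter offline" to occurred.
Block path lost [AND]: Right actuator stuck=occurs, Reserve PLC failed=occurs, Pressure transmitter offline=occurs → all inputs occur → occurs.
Control loop inoperative [AND]: Block path lost=occurs, #1 HIPPS logic solver lost=occurs → all inputs occur → occurs.
Vent line inoperative [OR]: Vent valve failed=not, Upper relief valve is out=occurs → at least one input occurs → occurs.
Relief train down [OR]: Rupture disc fails=occurs, Aft block valve faulted=not → at least one input occurs → occurs.
HIPPS stage inoperative [OR]: Vent line inoperative=occurs, Relief train down=occurs → at least one input occurs → occurs.
Pipeline overpressure [AND]: Control loop inoperative=occurs, HIPPS stage inoperative=occurs → all inputs occur → occurs.

Yes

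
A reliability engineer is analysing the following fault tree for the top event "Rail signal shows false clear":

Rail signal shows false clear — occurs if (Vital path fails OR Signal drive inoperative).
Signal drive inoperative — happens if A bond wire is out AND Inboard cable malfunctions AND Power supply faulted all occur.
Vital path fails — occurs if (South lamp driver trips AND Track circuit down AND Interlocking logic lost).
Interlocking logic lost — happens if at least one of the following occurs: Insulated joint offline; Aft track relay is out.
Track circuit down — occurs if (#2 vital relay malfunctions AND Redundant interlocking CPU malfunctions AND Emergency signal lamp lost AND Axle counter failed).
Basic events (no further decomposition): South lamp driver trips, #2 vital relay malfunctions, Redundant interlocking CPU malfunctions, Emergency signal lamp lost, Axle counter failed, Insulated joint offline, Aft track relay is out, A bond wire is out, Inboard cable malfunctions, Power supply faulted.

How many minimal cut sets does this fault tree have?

Track circuit down [AND]: one cut set from each child combined → 1 × 1 × 1 × 1 = 1 cut set(s).
Interlocking logic lost [OR]: union of children's cut sets → 2 cut set(s).
Vital path fails [AND]: one cut set from each child combined → 1 × 1 × 2 = 2 cut set(s).
Signal drive inoperative [AND]: one cut set from each child combined → 1 × 1 × 1 = 1 cut set(s).
Rail signal shows false clear [OR]: union of children's cut sets → 3 cut set(s).
Minimal cut sets: {#2 vital relay malfunctions, Axle counter failed, Emergency signal lamp lost, Insulated joint offline, Redundant interlocking CPU malfunctions, South lamp driver trips}; {#2 vital relay malfunctions, Aft track relay is out, Axle counter failed, Emergency signal lamp lost, Redundant interlocking CPU malfunctions, South lamp driver trips}; {A bond wire is out, Inboard cable malfunctions, Power supply faulted}.

3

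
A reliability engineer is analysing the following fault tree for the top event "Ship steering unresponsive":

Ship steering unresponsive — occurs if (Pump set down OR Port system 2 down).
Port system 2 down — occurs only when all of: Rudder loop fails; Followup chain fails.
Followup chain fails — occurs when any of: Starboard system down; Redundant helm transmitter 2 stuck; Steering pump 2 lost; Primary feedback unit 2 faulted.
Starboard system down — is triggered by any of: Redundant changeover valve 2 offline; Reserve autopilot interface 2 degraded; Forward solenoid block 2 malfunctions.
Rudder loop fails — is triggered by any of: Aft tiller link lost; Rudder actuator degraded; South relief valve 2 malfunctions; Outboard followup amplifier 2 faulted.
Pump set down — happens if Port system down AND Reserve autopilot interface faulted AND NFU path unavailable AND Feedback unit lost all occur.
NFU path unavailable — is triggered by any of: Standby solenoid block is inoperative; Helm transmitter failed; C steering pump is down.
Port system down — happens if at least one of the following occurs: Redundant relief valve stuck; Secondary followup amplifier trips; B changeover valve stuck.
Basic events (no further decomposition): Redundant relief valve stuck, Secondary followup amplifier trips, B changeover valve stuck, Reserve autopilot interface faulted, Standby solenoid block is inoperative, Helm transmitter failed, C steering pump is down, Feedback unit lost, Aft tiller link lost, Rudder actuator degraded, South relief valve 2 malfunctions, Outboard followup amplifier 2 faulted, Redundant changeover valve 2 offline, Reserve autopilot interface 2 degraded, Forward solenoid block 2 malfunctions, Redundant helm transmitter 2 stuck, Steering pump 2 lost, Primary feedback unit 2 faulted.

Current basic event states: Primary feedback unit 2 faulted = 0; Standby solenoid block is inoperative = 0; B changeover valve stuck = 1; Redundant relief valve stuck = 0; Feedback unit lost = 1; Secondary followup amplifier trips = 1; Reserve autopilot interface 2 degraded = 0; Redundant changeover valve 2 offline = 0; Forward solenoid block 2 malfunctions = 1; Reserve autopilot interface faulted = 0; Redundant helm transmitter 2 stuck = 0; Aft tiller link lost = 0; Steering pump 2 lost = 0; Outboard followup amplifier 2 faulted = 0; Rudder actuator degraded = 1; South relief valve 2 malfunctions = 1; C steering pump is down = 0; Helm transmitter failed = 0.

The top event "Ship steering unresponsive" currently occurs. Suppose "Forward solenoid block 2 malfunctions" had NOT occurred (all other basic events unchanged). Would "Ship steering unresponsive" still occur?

Counterfactual: set "Forward solenoid block 2 malfunctions" to not occurred.
Port system down [OR]: Redundant relief valve stuck=not, Secondary followup amplifier trips=occurs, B changeover valve stuck=occurs → at least one input occurs → occurs.
NFU path unavailable [OR]: Standby solenoid block is inoperative=not, Helm transmitter failed=not, C steering pump is down=not → no input occurs → does not occur.
Pump set down [AND]: Port system down=occurs, Reserve autopilot interface faulted=not, NFU path unavailable=not, Feedback unit lost=occurs → not all inputs occur → does not occur.
Rudder loop fails [OR]: Aft tiller link lost=not, Rudder actuator degraded=occurs, South relief valve 2 malfunctions=occurs, Outboard followup amplifier 2 faulted=not → at least one input occurs → occurs.
Starboard system down [OR]: Redundant changeover valve 2 offline=not, Reserve autopilot interface 2 degraded=not, Forward solenoid block 2 malfunctions=not → no input occurs → does not occur.
Followup chain fails [OR]: Starboard system down=not, Redundant helm transmitter 2 stuck=not, Steering pump 2 lost=not, Primary feedback unit 2 faulted=not → no input occurs → does not occur.
Port system 2 down [AND]: Rudder loop fails=occurs, Followup chain fails=not → not all inputs occur → does not occur.
Ship steering unresponsive [OR]: Pump set down=not, Port system 2 down=not → no input occurs → does not occur.

No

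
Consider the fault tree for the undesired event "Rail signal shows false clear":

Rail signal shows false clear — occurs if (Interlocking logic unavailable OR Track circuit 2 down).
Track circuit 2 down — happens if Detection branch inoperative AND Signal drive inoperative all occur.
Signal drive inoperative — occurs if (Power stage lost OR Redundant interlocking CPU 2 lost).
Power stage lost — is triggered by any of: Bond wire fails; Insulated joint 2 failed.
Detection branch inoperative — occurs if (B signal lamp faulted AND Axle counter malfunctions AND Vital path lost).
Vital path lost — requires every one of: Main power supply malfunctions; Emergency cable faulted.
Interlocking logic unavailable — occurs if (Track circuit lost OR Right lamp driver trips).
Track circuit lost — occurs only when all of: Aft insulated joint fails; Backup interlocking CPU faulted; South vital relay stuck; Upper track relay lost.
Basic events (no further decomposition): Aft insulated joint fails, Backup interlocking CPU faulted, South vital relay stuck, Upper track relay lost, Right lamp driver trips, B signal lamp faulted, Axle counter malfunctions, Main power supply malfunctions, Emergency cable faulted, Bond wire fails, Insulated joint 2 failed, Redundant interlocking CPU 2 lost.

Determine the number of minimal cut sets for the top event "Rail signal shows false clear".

Track circuit lost [AND]: one cut set from each child combined → 1 × 1 × 1 × 1 = 1 cut set(s).
Interlocking logic unavailable [OR]: union of children's cut sets → 2 cut set(s).
Vital path lost [AND]: one cut set from each child combined → 1 × 1 = 1 cut set(s).
Detection branch inoperative [AND]: one cut set from each child combined → 1 × 1 × 1 = 1 cut set(s).
Power stage lost [OR]: union of children's cut sets → 2 cut set(s).
Signal drive inoperative [OR]: union of children's cut sets → 3 cut set(s).
Track circuit 2 down [AND]: one cut set from each child combined → 1 × 3 = 3 cut set(s).
Rail signal shows false clear [OR]: union of children's cut sets → 5 cut set(s).
Minimal cut sets: {Aft insulated joint fails, Backup interlocking CPU faulted, South vital relay stuck, Upper track relay lost}; {Right lamp driver trips}; {Axle counter malfunctions, B signal lamp faulted, Bond wire fails, Emergency cable faulted, Main power supply malfunctions}; {Axle counter malfunctions, B signal lamp faulted, Emergency cable faulted, Insulated joint 2 failed, Main power supply malfunctions}; {Axle counter malfunctions, B signal lamp faulted, Emergency cable faulted, Main power supply malfunctions, Redundant interlocking CPU 2 lost}.

5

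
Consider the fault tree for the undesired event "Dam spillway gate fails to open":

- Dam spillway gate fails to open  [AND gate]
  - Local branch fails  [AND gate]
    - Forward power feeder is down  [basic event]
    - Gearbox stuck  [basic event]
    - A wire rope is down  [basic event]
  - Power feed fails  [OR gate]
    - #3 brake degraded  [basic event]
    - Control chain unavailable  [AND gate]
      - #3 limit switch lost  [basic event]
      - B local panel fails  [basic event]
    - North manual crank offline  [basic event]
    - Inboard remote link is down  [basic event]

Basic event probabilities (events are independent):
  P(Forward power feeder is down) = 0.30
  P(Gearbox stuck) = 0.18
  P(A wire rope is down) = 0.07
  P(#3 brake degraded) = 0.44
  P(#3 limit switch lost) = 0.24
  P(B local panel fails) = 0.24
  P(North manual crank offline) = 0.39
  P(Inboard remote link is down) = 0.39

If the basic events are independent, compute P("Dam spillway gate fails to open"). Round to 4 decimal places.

0.0030

P(Local branch fails) [AND] = 0.30 × 0.18 × 0.07 = 0.003780
P(Control chain unavailable) [AND] = 0.24 × 0.24 = 0.057600
P(Power feed fails) [OR] = 1 − (1−0.44) × (1−0.057600) × (1−0.39) × (1−0.39) = 0.803626
P(Dam spillway gate fails to open) [AND] = 0.003780 × 0.803626 = 0.003038
Rounded to 4 decimal places: P(Dam spillway gate fails to open) ≈ 0.0030.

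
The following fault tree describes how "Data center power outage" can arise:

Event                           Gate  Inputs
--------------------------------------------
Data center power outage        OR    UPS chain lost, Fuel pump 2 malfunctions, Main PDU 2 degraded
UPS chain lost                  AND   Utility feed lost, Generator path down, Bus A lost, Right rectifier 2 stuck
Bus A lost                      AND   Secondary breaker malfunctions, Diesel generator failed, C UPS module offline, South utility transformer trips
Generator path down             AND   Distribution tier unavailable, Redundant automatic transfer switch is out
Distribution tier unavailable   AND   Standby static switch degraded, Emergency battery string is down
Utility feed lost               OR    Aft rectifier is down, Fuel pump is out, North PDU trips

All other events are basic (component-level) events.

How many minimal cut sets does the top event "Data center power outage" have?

Utility feed lost [OR]: union of children's cut sets → 3 cut set(s).
Distribution tier unavailable [AND]: one cut set from each child combined → 1 × 1 = 1 cut set(s).
Generator path down [AND]: one cut set from each child combined → 1 × 1 = 1 cut set(s).
Bus A lost [AND]: one cut set from each child combined → 1 × 1 × 1 × 1 = 1 cut set(s).
UPS chain lost [AND]: one cut set from each child combined → 3 × 1 × 1 × 1 = 3 cut set(s).
Data center power outage [OR]: union of children's cut sets → 5 cut set(s).
Minimal cut sets: {Aft rectifier is down, C UPS module offline, Diesel generator failed, Emergency battery string is down, Redundant automatic transfer switch is out, Right rectifier 2 stuck, Secondary breaker malfunctions, South utility transformer trips, Standby static switch degraded}; {C UPS module offline, Diesel generator failed, Emergency battery string is down, Fuel pump is out, Redundant automatic transfer switch is out, Right rectifier 2 stuck, Secondary breaker malfunctions, South utility transformer trips, Standby static switch degraded}; {C UPS module offline, Diesel generator failed, Emergency battery string is down, North PDU trips, Redundant automatic transfer switch is out, Right rectifier 2 stuck, Secondary breaker malfunctions, South utility transformer trips, Standby static switch degraded}; {Fuel pump 2 malfunctions}; {Main PDU 2 degraded}.

5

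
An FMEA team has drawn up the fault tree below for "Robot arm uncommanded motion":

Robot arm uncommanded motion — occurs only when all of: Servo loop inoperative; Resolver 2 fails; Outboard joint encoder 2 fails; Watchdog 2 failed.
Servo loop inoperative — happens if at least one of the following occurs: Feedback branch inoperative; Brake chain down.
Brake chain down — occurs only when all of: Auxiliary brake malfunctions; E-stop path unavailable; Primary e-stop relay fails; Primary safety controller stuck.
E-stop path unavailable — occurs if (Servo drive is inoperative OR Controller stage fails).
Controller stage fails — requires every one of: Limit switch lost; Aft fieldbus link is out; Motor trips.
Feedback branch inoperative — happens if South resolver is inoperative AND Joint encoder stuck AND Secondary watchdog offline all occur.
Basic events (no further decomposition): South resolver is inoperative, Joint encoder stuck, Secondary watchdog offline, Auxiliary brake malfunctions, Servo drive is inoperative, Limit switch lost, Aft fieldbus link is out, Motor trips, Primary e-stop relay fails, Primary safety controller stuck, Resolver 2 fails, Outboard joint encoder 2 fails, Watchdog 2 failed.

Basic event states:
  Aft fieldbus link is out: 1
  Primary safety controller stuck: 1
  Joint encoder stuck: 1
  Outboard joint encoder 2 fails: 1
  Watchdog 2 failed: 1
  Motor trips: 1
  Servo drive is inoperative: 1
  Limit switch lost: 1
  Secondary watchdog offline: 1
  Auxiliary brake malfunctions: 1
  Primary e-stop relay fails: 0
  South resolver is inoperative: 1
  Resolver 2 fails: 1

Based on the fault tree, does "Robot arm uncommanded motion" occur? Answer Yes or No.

Yes

Feedback branch inoperative [AND]: South resolver is inoperative=occurs, Joint encoder stuck=occurs, Secondary watchdog offline=occurs → all inputs occur → occurs.
Controller stage fails [AND]: Limit switch lost=occurs, Aft fieldbus link is out=occurs, Motor trips=occurs → all inputs occur → occurs.
E-stop path unavailable [OR]: Servo drive is inoperative=occurs, Controller stage fails=occurs → at least one input occurs → occurs.
Brake chain down [AND]: Auxiliary brake malfunctions=occurs, E-stop path unavailable=occurs, Primary e-stop relay fails=not, Primary safety controller stuck=occurs → not all inputs occur → does not occur.
Servo loop inoperative [OR]: Feedback branch inoperative=occurs, Brake chain down=not → at least one input occurs → occurs.
Robot arm uncommanded motion [AND]: Servo loop inoperative=occurs, Resolver 2 fails=occurs, Outboard joint encoder 2 fails=occurs, Watchdog 2 failed=occurs → all inputs occur → occurs.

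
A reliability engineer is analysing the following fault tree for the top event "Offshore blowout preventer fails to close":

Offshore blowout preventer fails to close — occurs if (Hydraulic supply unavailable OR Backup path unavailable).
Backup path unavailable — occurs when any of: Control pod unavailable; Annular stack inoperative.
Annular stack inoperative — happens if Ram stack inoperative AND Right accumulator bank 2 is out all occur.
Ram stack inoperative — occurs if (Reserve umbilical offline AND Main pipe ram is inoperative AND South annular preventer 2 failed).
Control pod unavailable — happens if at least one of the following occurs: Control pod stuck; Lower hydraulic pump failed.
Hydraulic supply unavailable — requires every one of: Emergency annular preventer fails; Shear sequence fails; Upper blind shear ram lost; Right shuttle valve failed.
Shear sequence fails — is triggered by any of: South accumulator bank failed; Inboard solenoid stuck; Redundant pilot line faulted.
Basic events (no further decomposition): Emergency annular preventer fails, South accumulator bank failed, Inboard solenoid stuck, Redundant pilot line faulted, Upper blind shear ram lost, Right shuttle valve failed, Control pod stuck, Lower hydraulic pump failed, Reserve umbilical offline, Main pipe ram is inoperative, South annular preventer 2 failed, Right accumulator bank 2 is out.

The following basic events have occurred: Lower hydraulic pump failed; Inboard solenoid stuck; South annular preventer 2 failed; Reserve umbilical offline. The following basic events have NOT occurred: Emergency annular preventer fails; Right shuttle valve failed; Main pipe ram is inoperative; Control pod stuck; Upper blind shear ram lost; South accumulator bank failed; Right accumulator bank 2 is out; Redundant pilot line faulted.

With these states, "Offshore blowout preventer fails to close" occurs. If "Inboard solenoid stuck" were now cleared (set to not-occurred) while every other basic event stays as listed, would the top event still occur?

Yes

Counterfactual: set "Inboard solenoid stuck" to not occurred.
Shear sequence fails [OR]: South accumulator bank failed=not, Inboard solenoid stuck=not, Redundant pilot line faulted=not → no input occurs → does not occur.
Hydraulic supply unavailable [AND]: Emergency annular preventer fails=not, Shear sequence fails=not, Upper blind shear ram lost=not, Right shuttle valve failed=not → not all inputs occur → does not occur.
Control pod unavailable [OR]: Control pod stuck=not, Lower hydraulic pump failed=occurs → at least one input occurs → occurs.
Ram stack inoperative [AND]: Reserve umbilical offline=occurs, Main pipe ram is inoperative=not, South annular preventer 2 failed=occurs → not all inputs occur → does not occur.
Annular stack inoperative [AND]: Ram stack inoperative=not, Right accumulator bank 2 is out=not → not all inputs occur → does not occur.
Backup path unavailable [OR]: Control pod unavailable=occurs, Annular stack inoperative=not → at least one input occurs → occurs.
Offshore blowout preventer fails to close [OR]: Hydraulic supply unavailable=not, Backup path unavailable=occurs → at least one input occurs → occurs.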